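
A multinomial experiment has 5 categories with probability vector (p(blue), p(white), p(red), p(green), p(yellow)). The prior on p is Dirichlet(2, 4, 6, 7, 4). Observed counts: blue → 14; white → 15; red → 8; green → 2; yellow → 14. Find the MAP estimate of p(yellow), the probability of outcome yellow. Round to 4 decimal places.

The posterior is Dirichlet(αᵢ + nᵢ) = Dirichlet(16, 19, 14, 9, 18).
For a Dirichlet(a₁,…,a_K) with all aᵢ > 1, the mode has j-th component (aⱼ − 1)/(Σaᵢ − K).
Here Σaᵢ = 76 and K = 5, so p(yellow) = (18 − 1)/(76 − 5) = 17/71 ≈ 0.2394.

MAP estimate of p(yellow) = 0.2394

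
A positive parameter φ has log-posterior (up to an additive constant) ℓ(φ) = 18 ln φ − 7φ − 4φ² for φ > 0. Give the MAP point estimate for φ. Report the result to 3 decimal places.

ℓ'(φ) = 18/φ − 7 − 8φ. Setting this to zero and multiplying by φ: 8φ² + 7φ − 18 = 0.
φ = (−7 + √(7² + 4·8·18)) / (2·8) = (−7 + √625) / 16 = (−7 + 25)/16 = 9/8.
ℓ''(φ) = −18/φ² − 8 < 0, confirming a maximum.

φ̂_MAP = 1.125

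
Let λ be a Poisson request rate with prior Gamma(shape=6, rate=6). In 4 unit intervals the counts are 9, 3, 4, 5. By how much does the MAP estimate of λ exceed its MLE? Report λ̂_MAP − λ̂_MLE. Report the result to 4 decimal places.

MAP − MLE = -2.6500

Σxᵢ = 21. Posterior is Gamma(27, 10); MAP = (27−1)/10 = 26/10 ≈ 2.60000.
MLE = x̄ = 21/4 ≈ 5.25000.
Difference = 26/10 − 21/4 = -53/20 ≈ -2.6500.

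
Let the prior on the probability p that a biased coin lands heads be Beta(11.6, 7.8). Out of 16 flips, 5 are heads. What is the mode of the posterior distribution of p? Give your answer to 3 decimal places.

p̂_MAP = 0.467

Prior: Beta(11.6, 7.8).
Data: 5 successes in 16 trials. The binomial likelihood contributes p^5(1−p)^11, so the posterior is Beta(11.6+5, 7.8+11) = Beta(16.6, 18.8).
For Beta(a, b) with a, b > 1 the mode is (a−1)/(a+b−2) = 15.6/33.4 ≈ 0.467.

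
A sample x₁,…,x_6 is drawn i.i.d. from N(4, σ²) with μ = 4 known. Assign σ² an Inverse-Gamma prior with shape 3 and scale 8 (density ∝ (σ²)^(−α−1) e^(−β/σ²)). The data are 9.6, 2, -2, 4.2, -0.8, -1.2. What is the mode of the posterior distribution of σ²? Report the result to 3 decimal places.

Sum of squared deviations about the known mean: SS = (9.6−4)² + (2−4)² + (-2−4)² + (4.2−4)² + (-0.8−4)² + (-1.2−4)² = 121.48.
The Normal likelihood contributes (σ²)^(−n/2) exp(−SS/(2σ²)), so the posterior is Inverse-Gamma(α + n/2, β + SS/2) = Inverse-Gamma(6, 68.74).
The mode of Inverse-Gamma(a, b) is b/(a+1) = 68.74/7 ≈ 9.820.

σ̂²_MAP = 9.820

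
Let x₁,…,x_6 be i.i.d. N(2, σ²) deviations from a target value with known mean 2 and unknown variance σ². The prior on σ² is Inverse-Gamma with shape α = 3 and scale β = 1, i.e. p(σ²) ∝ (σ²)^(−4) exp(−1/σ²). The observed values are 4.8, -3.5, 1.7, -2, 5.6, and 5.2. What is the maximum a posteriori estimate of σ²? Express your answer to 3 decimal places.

Sum of squared deviations about the known mean: SS = (4.8−2)² + (-3.5−2)² + (1.7−2)² + (-2−2)² + (5.6−2)² + (5.2−2)² = 77.38.
The Normal likelihood contributes (σ²)^(−n/2) exp(−SS/(2σ²)), so the posterior is Inverse-Gamma(α + n/2, β + SS/2) = Inverse-Gamma(6, 39.69).
The mode of Inverse-Gamma(a, b) is b/(a+1) = 39.69/7 ≈ 5.670.

σ̂²_MAP = 5.670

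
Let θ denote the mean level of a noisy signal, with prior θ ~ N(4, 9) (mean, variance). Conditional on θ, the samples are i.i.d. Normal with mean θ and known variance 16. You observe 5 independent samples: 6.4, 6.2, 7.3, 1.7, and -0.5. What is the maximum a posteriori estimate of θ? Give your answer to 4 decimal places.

n = 5; x̄ = (6.4 + 6.2 + 7.3 + 1.7 + (-0.5))/5 = 21.1/5 = 4.22.
For a Normal prior and Normal likelihood with known variance, the posterior is Normal; its mode equals its mean, the precision-weighted average.
Prior precision 1/σ₀² = 1/9; data precision n/σ² = 5/16 = 0.3125.
θ̂ = ((1/9)·4 + 0.3125·4.22) / (1/9 + 0.3125) = (2539/1440)/(61/144) = 2539/610 ≈ 4.1623.

θ̂_MAP = 4.1623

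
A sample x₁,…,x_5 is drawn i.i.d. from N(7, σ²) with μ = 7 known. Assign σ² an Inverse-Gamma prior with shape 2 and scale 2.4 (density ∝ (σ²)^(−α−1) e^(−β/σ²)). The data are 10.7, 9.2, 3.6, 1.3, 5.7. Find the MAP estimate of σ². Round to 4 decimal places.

σ̂²_MAP = 6.2791

Sum of squared deviations about the known mean: SS = (10.7−7)² + (9.2−7)² + (3.6−7)² + (1.3−7)² + (5.7−7)² = 64.27.
The Normal likelihood contributes (σ²)^(−n/2) exp(−SS/(2σ²)), so the posterior is Inverse-Gamma(α + n/2, β + SS/2) = Inverse-Gamma(4.5, 34.535).
The mode of Inverse-Gamma(a, b) is b/(a+1) = 34.535/5.5 ≈ 6.2791.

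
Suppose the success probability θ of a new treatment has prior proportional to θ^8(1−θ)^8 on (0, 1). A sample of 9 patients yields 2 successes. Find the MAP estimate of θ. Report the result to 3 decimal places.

θ̂_MAP = 0.400

The prior density ∝ θ^8(1−θ)^8 is the kernel of Beta(9, 9).
Data: 2 successes in 9 trials. The binomial likelihood contributes θ^2(1−θ)^7, so the posterior is Beta(9+2, 9+7) = Beta(11, 16).
For Beta(a, b) with a, b > 1 the mode is (a−1)/(a+b−2) = 10/25 ≈ 0.400.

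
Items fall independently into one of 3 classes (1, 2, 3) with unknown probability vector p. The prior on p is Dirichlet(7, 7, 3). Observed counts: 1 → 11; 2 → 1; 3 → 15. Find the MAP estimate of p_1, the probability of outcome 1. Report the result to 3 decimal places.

MAP estimate: 0.415

The posterior is Dirichlet(αᵢ + nᵢ) = Dirichlet(18, 8, 18).
For a Dirichlet(a₁,…,a_K) with all aᵢ > 1, the mode has j-th component (aⱼ − 1)/(Σaᵢ − K).
Here Σaᵢ = 44 and K = 3, so p_1 = (18 − 1)/(44 − 3) = 17/41 ≈ 0.415.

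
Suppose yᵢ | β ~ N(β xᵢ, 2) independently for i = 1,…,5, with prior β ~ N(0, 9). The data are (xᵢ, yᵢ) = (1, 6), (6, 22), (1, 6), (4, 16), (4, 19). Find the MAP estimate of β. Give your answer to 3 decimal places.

log p(β | y) = −Σ(yᵢ − βxᵢ)²/(2·2) − β²/(2·9) + const.
Setting the derivative to zero: Σxᵢ(yᵢ − βxᵢ)/2 − β/9 = 0, so β = Σxᵢyᵢ / (Σxᵢ² + σ²/τ²).
Σxᵢyᵢ = 1·6 + 6·22 + 1·6 + 4·16 + 4·19 = 284; Σxᵢ² = 70; σ²/τ² = 2/9.
β̂_MAP = 284 / (70 + 2/9) = 284/(632/9) = 639/158 ≈ 4.044.

β̂_MAP = 4.044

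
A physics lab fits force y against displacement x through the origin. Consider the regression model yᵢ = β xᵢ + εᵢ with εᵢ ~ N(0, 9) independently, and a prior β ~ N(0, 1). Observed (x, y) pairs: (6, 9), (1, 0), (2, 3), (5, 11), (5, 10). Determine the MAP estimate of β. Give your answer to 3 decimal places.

log p(β | y) = −Σ(yᵢ − βxᵢ)²/(2·9) − β²/(2·1) + const.
Setting the derivative to zero: Σxᵢ(yᵢ − βxᵢ)/9 − β/1 = 0, so β = Σxᵢyᵢ / (Σxᵢ² + σ²/τ²).
Σxᵢyᵢ = 6·9 + 1·0 + 2·3 + 5·11 + 5·10 = 165; Σxᵢ² = 91; σ²/τ² = 9.
β̂_MAP = 165 / (91 + 9) = 165/100 ≈ 1.650.

β̂_MAP = 1.650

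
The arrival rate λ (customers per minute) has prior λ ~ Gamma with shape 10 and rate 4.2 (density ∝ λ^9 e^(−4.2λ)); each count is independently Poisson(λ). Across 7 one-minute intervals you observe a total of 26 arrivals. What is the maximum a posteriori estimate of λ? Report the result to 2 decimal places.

Σxᵢ = 26, n = 7.
Posterior ∝ λ^9e^(−4.2λ) · λ^26e^(−7λ) = λ^35e^(−11.2λ), i.e. Gamma(shape=36, rate=11.2).
The mode of a Gamma(a, b) with a ≥ 1 (shape–rate) is (a−1)/b = 35/11.2 ≈ 3.13.

λ̂_MAP = 3.13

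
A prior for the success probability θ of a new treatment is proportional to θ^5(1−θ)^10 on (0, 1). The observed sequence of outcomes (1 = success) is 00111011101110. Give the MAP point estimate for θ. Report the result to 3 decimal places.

θ̂_MAP = 0.483

The prior density ∝ θ^5(1−θ)^10 is the kernel of Beta(6, 11).
Data: 9 successes in 14 trials (from the sequence). The binomial likelihood contributes θ^9(1−θ)^5, so the posterior is Beta(6+9, 11+5) = Beta(15, 16).
For Beta(a, b) with a, b > 1 the mode is (a−1)/(a+b−2) = 14/29 ≈ 0.483.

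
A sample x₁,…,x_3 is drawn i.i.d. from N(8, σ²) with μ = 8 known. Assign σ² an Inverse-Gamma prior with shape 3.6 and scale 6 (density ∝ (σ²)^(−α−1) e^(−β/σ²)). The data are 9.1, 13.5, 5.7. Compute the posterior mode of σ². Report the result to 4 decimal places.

σ̂²_MAP = 3.9959

Sum of squared deviations about the known mean: SS = (9.1−8)² + (13.5−8)² + (5.7−8)² = 36.75.
The Normal likelihood contributes (σ²)^(−n/2) exp(−SS/(2σ²)), so the posterior is Inverse-Gamma(α + n/2, β + SS/2) = Inverse-Gamma(5.1, 24.375).
The mode of Inverse-Gamma(a, b) is b/(a+1) = 24.375/6.1 ≈ 3.9959.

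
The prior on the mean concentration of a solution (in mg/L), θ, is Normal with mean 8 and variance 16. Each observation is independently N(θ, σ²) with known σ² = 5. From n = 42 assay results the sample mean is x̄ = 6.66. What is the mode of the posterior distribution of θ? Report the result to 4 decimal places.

θ̂_MAP = 6.6699

n = 42, x̄ = 6.66.
For a Normal prior and Normal likelihood with known variance, the posterior is Normal; its mode equals its mean, the precision-weighted average.
Prior precision 1/σ₀² = 1/16 = 0.0625; data precision n/σ² = 42/5 = 8.4.
θ̂ = (0.0625·8 + 8.4·6.66) / (0.0625 + 8.4) = 56.444/8.4625 = 112888/16925 ≈ 6.6699.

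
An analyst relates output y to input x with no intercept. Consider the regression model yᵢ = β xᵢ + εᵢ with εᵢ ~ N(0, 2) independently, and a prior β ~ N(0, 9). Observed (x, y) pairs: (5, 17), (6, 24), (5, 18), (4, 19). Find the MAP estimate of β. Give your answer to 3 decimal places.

β̂_MAP = 3.864

log p(β | y) = −Σ(yᵢ − βxᵢ)²/(2·2) − β²/(2·9) + const.
Setting the derivative to zero: Σxᵢ(yᵢ − βxᵢ)/2 − β/9 = 0, so β = Σxᵢyᵢ / (Σxᵢ² + σ²/τ²).
Σxᵢyᵢ = 5·17 + 6·24 + 5·18 + 4·19 = 395; Σxᵢ² = 102; σ²/τ² = 2/9.
β̂_MAP = 395 / (102 + 2/9) = 395/(920/9) = 711/184 ≈ 3.864.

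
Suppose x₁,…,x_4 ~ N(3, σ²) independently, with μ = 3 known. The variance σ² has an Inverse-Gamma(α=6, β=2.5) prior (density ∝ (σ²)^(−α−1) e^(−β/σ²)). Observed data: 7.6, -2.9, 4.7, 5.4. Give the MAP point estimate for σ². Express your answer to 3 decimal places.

σ̂²_MAP = 3.868

Sum of squared deviations about the known mean: SS = (7.6−3)² + (-2.9−3)² + (4.7−3)² + (5.4−3)² = 64.62.
The Normal likelihood contributes (σ²)^(−n/2) exp(−SS/(2σ²)), so the posterior is Inverse-Gamma(α + n/2, β + SS/2) = Inverse-Gamma(8, 34.81).
The mode of Inverse-Gamma(a, b) is b/(a+1) = 34.81/9 ≈ 3.868.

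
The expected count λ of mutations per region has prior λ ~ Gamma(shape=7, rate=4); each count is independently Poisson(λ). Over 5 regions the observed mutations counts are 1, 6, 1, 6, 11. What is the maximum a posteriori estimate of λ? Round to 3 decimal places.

λ̂_MAP = 3.444

Σxᵢ = 1+6+1+6+11 = 25, with n = 5.
Posterior ∝ λ^6e^(−4λ) · λ^25e^(−5λ) = λ^31e^(−9λ), i.e. Gamma(shape=32, rate=9).
The mode of a Gamma(a, b) with a ≥ 1 (shape–rate) is (a−1)/b = 31/9 ≈ 3.444.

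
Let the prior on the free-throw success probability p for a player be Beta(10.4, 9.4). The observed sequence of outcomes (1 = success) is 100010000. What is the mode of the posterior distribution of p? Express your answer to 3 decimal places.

p̂_MAP = 0.425

Prior: Beta(10.4, 9.4).
Data: 2 successes in 9 trials (from the sequence). The binomial likelihood contributes p^2(1−p)^7, so the posterior is Beta(10.4+2, 9.4+7) = Beta(12.4, 16.4).
For Beta(a, b) with a, b > 1 the mode is (a−1)/(a+b−2) = 11.4/26.8 ≈ 0.425.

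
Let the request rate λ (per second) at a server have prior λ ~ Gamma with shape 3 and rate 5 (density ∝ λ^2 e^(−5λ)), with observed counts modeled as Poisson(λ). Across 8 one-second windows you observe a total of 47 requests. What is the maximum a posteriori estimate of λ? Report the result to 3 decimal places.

Σxᵢ = 47, n = 8.
Posterior ∝ λ^2e^(−5λ) · λ^47e^(−8λ) = λ^49e^(−13λ), i.e. Gamma(shape=50, rate=13).
The mode of a Gamma(a, b) with a ≥ 1 (shape–rate) is (a−1)/b = 49/13 ≈ 3.769.

λ̂_MAP = 3.769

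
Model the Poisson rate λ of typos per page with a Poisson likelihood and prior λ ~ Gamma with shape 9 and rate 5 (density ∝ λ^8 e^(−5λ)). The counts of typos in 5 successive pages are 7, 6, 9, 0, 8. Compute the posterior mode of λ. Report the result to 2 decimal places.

Σxᵢ = 7+6+9+0+8 = 30, with n = 5.
Posterior ∝ λ^8e^(−5λ) · λ^30e^(−5λ) = λ^38e^(−10λ), i.e. Gamma(shape=39, rate=10).
The mode of a Gamma(a, b) with a ≥ 1 (shape–rate) is (a−1)/b = 38/10 ≈ 3.80.

λ̂_MAP = 3.80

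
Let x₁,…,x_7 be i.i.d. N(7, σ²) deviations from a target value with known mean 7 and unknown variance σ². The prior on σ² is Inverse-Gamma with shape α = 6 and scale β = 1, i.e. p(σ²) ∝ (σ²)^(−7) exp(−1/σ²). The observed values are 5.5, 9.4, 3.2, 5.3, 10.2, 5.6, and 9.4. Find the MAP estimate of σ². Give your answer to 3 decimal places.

Sum of squared deviations about the known mean: SS = (5.5−7)² + (9.4−7)² + (3.2−7)² + (5.3−7)² + (10.2−7)² + (5.6−7)² + (9.4−7)² = 43.3.
The Normal likelihood contributes (σ²)^(−n/2) exp(−SS/(2σ²)), so the posterior is Inverse-Gamma(α + n/2, β + SS/2) = Inverse-Gamma(9.5, 22.65).
The mode of Inverse-Gamma(a, b) is b/(a+1) = 22.65/10.5 ≈ 2.157.

σ̂²_MAP = 2.157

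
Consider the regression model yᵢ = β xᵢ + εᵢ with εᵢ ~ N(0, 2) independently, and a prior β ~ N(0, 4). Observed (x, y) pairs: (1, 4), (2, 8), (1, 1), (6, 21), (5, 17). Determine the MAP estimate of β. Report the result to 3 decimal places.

log p(β | y) = −Σ(yᵢ − βxᵢ)²/(2·2) − β²/(2·4) + const.
Setting the derivative to zero: Σxᵢ(yᵢ − βxᵢ)/2 − β/4 = 0, so β = Σxᵢyᵢ / (Σxᵢ² + σ²/τ²).
Σxᵢyᵢ = 1·4 + 2·8 + 1·1 + 6·21 + 5·17 = 232; Σxᵢ² = 67; σ²/τ² = 0.5.
β̂_MAP = 232 / (67 + 0.5) = 232/67.5 ≈ 3.437.

β̂_MAP = 3.437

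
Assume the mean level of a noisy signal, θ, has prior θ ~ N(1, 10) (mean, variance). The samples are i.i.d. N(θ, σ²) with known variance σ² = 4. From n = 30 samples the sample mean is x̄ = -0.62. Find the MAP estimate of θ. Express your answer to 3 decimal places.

θ̂_MAP = -0.599

n = 30, x̄ = -0.62.
For a Normal prior and Normal likelihood with known variance, the posterior is Normal; its mode equals its mean, the precision-weighted average.
Prior precision 1/σ₀² = 1/10 = 0.1; data precision n/σ² = 30/4 = 7.5.
θ̂ = (0.1·1 + 7.5·(-0.62)) / (0.1 + 7.5) = (-4.55)/7.6 = -91/152 ≈ -0.599.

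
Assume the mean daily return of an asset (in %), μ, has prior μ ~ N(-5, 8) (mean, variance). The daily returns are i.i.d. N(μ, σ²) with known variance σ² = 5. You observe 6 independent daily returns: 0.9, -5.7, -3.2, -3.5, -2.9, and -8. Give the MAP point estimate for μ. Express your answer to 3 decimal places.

n = 6; x̄ = (0.9 + (-5.7) + (-3.2) + (-3.5) + (-2.9) + (-8))/6 = -22.4/6 = -56/15 ≈ -3.7333.
For a Normal prior and Normal likelihood with known variance, the posterior is Normal; its mode equals its mean, the precision-weighted average.
Prior precision 1/σ₀² = 1/8 = 0.125; data precision n/σ² = 6/5 = 1.2.
μ̂ = (0.125·(-5) + 1.2·(-56/15)) / (0.125 + 1.2) = (-5.105)/1.325 = -1021/265 ≈ -3.853.

μ̂_MAP = -3.853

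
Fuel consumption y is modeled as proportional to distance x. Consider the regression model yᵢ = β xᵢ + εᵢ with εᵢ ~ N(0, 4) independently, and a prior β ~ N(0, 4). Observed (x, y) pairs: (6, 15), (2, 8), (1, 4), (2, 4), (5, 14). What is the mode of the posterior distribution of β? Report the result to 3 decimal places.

log p(β | y) = −Σ(yᵢ − βxᵢ)²/(2·4) − β²/(2·4) + const.
Setting the derivative to zero: Σxᵢ(yᵢ − βxᵢ)/4 − β/4 = 0, so β = Σxᵢyᵢ / (Σxᵢ² + σ²/τ²).
Σxᵢyᵢ = 6·15 + 2·8 + 1·4 + 2·4 + 5·14 = 188; Σxᵢ² = 70; σ²/τ² = 1.
β̂_MAP = 188 / (70 + 1) = 188/71 ≈ 2.648.

β̂_MAP = 2.648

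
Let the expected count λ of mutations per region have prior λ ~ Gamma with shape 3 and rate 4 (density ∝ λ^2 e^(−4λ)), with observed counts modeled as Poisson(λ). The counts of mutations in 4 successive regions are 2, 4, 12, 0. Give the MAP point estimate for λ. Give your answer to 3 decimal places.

Σxᵢ = 2+4+12+0 = 18, with n = 4.
Posterior ∝ λ^2e^(−4λ) · λ^18e^(−4λ) = λ^20e^(−8λ), i.e. Gamma(shape=21, rate=8).
The mode of a Gamma(a, b) with a ≥ 1 (shape–rate) is (a−1)/b = 20/8 ≈ 2.500.

λ̂_MAP = 2.500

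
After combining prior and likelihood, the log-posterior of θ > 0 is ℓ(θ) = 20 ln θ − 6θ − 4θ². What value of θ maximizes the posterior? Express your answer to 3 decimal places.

θ̂_MAP = 1.250

ℓ'(θ) = 20/θ − 6 − 8θ. Setting this to zero and multiplying by θ: 8θ² + 6θ − 20 = 0.
θ = (−6 + √(6² + 4·8·20)) / (2·8) = (−6 + √676) / 16 = (−6 + 26)/16 = 5/4.
ℓ''(θ) = −20/θ² − 8 < 0, confirming a maximum.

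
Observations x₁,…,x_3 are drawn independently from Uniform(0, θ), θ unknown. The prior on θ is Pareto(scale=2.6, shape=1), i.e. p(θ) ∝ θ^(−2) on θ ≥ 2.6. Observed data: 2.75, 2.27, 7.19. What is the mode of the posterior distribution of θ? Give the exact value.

θ̂_MAP = 7.19

The Uniform(0, θ) likelihood is θ^(−n) for θ ≥ max(xᵢ), zero otherwise. Here max(xᵢ) = 7.19.
Posterior ∝ θ^(−2) · θ^(−3) = θ^(−5) on θ ≥ max(2.6, 7.19) = 7.19.
This density is strictly decreasing in θ, so the posterior mode lies at the lower boundary of the support.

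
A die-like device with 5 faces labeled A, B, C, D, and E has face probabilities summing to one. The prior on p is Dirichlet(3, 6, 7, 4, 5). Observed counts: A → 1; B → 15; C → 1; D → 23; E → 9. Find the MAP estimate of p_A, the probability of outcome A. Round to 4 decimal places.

The posterior is Dirichlet(αᵢ + nᵢ) = Dirichlet(4, 21, 8, 27, 14).
For a Dirichlet(a₁,…,a_K) with all aᵢ > 1, the mode has j-th component (aⱼ − 1)/(Σaᵢ − K).
Here Σaᵢ = 74 and K = 5, so p_A = (4 − 1)/(74 − 5) = 3/69 ≈ 0.0435.

MAP estimate of p_A = 0.0435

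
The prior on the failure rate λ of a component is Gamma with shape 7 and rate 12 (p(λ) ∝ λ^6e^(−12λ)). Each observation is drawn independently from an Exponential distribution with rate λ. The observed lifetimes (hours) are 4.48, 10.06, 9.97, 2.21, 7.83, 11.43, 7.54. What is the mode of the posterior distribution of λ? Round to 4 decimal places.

λ̂_MAP = 0.1984

The Exponential(rate=λ) likelihood is ∝ λ^n e^(−λΣtᵢ). Here n = 7 and Σtᵢ = 4.48 + 10.06 + 9.97 + 2.21 + 7.83 + 11.43 + 7.54 = 53.52.
Posterior ∝ λ^6e^(−12λ) · λ^7e^(−53.52λ) = λ^13e^(−65.52λ), i.e. Gamma(14, 65.52).
Mode = (a−1)/b = 13/65.52 ≈ 0.1984.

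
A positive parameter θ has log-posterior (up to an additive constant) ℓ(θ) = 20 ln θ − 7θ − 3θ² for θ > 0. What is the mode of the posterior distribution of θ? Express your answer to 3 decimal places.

ℓ'(θ) = 20/θ − 7 − 6θ. Setting this to zero and multiplying by θ: 6θ² + 7θ − 20 = 0.
θ = (−7 + √(7² + 4·6·20)) / (2·6) = (−7 + √529) / 12 = (−7 + 23)/12 = 4/3.
ℓ''(θ) = −20/θ² − 6 < 0, confirming a maximum.

θ̂_MAP = 1.333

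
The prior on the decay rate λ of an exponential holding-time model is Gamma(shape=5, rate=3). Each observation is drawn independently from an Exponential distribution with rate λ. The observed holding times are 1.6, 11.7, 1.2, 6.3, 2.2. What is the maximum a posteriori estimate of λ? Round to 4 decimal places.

λ̂_MAP = 0.3462

The Exponential(rate=λ) likelihood is ∝ λ^n e^(−λΣtᵢ). Here n = 5 and Σtᵢ = 1.6 + 11.7 + 1.2 + 6.3 + 2.2 = 23.
Posterior ∝ λ^4e^(−3λ) · λ^5e^(−23λ) = λ^9e^(−26λ), i.e. Gamma(10, 26).
Mode = (a−1)/b = 9/26 ≈ 0.3462.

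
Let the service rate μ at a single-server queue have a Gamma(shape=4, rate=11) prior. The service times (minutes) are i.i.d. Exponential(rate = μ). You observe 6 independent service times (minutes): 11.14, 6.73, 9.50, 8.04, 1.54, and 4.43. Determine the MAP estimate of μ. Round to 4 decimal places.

The Exponential(rate=μ) likelihood is ∝ μ^n e^(−μΣtᵢ). Here n = 6 and Σtᵢ = 11.14 + 6.73 + 9.50 + 8.04 + 1.54 + 4.43 = 41.38.
Posterior ∝ μ^3e^(−11μ) · μ^6e^(−41.38μ) = μ^9e^(−52.38μ), i.e. Gamma(10, 52.38).
Mode = (a−1)/b = 9/52.38 ≈ 0.1718.

μ̂_MAP = 0.1718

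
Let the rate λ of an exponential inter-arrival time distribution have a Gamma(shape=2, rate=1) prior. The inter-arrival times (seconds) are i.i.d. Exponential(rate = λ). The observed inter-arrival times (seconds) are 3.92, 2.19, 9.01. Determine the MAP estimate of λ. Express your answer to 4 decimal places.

λ̂_MAP = 0.2481

The Exponential(rate=λ) likelihood is ∝ λ^n e^(−λΣtᵢ). Here n = 3 and Σtᵢ = 3.92 + 2.19 + 9.01 = 15.12.
Posterior ∝ λe^(−1λ) · λ^3e^(−15.12λ) = λ^4e^(−16.12λ), i.e. Gamma(5, 16.12).
Mode = (a−1)/b = 4/16.12 ≈ 0.2481.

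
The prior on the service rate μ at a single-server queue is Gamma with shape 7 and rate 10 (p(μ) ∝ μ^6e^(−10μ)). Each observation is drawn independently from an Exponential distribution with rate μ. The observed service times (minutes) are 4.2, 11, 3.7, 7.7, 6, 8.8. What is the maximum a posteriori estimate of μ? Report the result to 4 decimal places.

The Exponential(rate=μ) likelihood is ∝ μ^n e^(−μΣtᵢ). Here n = 6 and Σtᵢ = 4.2 + 11 + 3.7 + 7.7 + 6 + 8.8 = 41.4.
Posterior ∝ μ^6e^(−10μ) · μ^6e^(−41.4μ) = μ^12e^(−51.4μ), i.e. Gamma(13, 51.4).
Mode = (a−1)/b = 12/51.4 ≈ 0.2335.

μ̂_MAP = 0.2335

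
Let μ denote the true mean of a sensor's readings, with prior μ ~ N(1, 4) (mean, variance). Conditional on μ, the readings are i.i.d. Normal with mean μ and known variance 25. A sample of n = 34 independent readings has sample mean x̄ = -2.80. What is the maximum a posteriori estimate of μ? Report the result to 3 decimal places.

μ̂_MAP = -2.210

n = 34, x̄ = -2.80.
For a Normal prior and Normal likelihood with known variance, the posterior is Normal; its mode equals its mean, the precision-weighted average.
Prior precision 1/σ₀² = 1/4 = 0.25; data precision n/σ² = 34/25 = 1.36.
μ̂ = (0.25·1 + 1.36·(-2.8)) / (0.25 + 1.36) = (-3.558)/1.61 = -1779/805 ≈ -2.210.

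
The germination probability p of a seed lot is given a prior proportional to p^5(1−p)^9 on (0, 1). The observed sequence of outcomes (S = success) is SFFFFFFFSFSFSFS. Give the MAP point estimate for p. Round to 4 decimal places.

p̂_MAP = 0.3448

The prior density ∝ p^5(1−p)^9 is the kernel of Beta(6, 10).
Data: 5 successes in 15 trials (from the sequence). The binomial likelihood contributes p^5(1−p)^10, so the posterior is Beta(6+5, 10+10) = Beta(11, 20).
For Beta(a, b) with a, b > 1 the mode is (a−1)/(a+b−2) = 10/29 ≈ 0.3448.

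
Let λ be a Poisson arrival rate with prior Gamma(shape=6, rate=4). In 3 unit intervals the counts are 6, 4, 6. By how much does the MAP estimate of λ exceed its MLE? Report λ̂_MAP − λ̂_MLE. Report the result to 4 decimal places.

MAP − MLE = -2.3333

Σxᵢ = 16. Posterior is Gamma(22, 7); MAP = (22−1)/7 = 21/7 ≈ 3.00000.
MLE = x̄ = 16/3 ≈ 5.33333.
Difference = 21/7 − 16/3 = -7/3 ≈ -2.3333.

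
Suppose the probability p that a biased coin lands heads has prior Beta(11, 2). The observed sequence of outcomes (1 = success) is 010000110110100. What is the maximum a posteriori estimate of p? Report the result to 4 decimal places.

Prior: Beta(11, 2).
Data: 6 successes in 15 trials (from the sequence). The binomial likelihood contributes p^6(1−p)^9, so the posterior is Beta(11+6, 2+9) = Beta(17, 11).
For Beta(a, b) with a, b > 1 the mode is (a−1)/(a+b−2) = 16/26 ≈ 0.6154.

p̂_MAP = 0.6154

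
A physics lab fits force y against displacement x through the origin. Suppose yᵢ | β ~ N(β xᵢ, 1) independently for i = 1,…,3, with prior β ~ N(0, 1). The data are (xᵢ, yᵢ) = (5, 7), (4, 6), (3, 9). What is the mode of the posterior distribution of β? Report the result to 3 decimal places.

log p(β | y) = −Σ(yᵢ − βxᵢ)²/(2·1) − β²/(2·1) + const.
Setting the derivative to zero: Σxᵢ(yᵢ − βxᵢ)/1 − β/1 = 0, so β = Σxᵢyᵢ / (Σxᵢ² + σ²/τ²).
Σxᵢyᵢ = 5·7 + 4·6 + 3·9 = 86; Σxᵢ² = 50; σ²/τ² = 1.
β̂_MAP = 86 / (50 + 1) = 86/51 ≈ 1.686.

β̂_MAP = 1.686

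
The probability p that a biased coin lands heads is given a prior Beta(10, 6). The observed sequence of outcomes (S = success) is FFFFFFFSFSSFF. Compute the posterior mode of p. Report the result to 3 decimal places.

Prior: Beta(10, 6).
Data: 3 successes in 13 trials (from the sequence). The binomial likelihood contributes p^3(1−p)^10, so the posterior is Beta(10+3, 6+10) = Beta(13, 16).
For Beta(a, b) with a, b > 1 the mode is (a−1)/(a+b−2) = 12/27 ≈ 0.444.

p̂_MAP = 0.444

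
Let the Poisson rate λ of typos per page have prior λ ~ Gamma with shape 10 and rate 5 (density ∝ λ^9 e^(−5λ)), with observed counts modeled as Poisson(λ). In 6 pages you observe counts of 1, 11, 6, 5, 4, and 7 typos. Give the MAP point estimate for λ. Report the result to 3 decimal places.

λ̂_MAP = 3.909

Σxᵢ = 1+11+6+5+4+7 = 34, with n = 6.
Posterior ∝ λ^9e^(−5λ) · λ^34e^(−6λ) = λ^43e^(−11λ), i.e. Gamma(shape=44, rate=11).
The mode of a Gamma(a, b) with a ≥ 1 (shape–rate) is (a−1)/b = 43/11 ≈ 3.909.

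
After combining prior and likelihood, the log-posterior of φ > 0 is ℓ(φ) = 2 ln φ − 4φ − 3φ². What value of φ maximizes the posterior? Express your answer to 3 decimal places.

ℓ'(φ) = 2/φ − 4 − 6φ. Setting this to zero and multiplying by φ: 6φ² + 4φ − 2 = 0.
φ = (−4 + √(4² + 4·6·2)) / (2·6) = (−4 + √64) / 12 = (−4 + 8)/12 = 1/3.
ℓ''(φ) = −2/φ² − 6 < 0, confirming a maximum.

φ̂_MAP = 0.333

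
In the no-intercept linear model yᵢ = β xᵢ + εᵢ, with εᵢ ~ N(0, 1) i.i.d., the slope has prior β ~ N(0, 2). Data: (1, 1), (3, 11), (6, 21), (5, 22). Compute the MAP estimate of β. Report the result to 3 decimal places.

β̂_MAP = 3.776

log p(β | y) = −Σ(yᵢ − βxᵢ)²/(2·1) − β²/(2·2) + const.
Setting the derivative to zero: Σxᵢ(yᵢ − βxᵢ)/1 − β/2 = 0, so β = Σxᵢyᵢ / (Σxᵢ² + σ²/τ²).
Σxᵢyᵢ = 1·1 + 3·11 + 6·21 + 5·22 = 270; Σxᵢ² = 71; σ²/τ² = 0.5.
β̂_MAP = 270 / (71 + 0.5) = 270/71.5 ≈ 3.776.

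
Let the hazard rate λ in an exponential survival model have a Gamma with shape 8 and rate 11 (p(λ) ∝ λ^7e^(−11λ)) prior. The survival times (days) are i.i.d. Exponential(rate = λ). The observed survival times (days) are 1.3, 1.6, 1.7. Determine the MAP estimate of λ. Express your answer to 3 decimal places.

λ̂_MAP = 0.641

The Exponential(rate=λ) likelihood is ∝ λ^n e^(−λΣtᵢ). Here n = 3 and Σtᵢ = 1.3 + 1.6 + 1.7 = 4.6.
Posterior ∝ λ^7e^(−11λ) · λ^3e^(−4.6λ) = λ^10e^(−15.6λ), i.e. Gamma(11, 15.6).
Mode = (a−1)/b = 10/15.6 ≈ 0.641.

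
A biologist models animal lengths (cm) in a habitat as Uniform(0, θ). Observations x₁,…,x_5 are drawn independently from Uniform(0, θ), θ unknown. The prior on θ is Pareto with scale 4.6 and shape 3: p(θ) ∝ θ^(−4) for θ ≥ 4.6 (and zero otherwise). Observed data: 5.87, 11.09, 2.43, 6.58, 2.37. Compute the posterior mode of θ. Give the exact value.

θ̂_MAP = 11.09

The Uniform(0, θ) likelihood is θ^(−n) for θ ≥ max(xᵢ), zero otherwise. Here max(xᵢ) = 11.09.
Posterior ∝ θ^(−4) · θ^(−5) = θ^(−9) on θ ≥ max(4.6, 11.09) = 11.09.
This density is strictly decreasing in θ, so the posterior mode lies at the lower boundary of the support.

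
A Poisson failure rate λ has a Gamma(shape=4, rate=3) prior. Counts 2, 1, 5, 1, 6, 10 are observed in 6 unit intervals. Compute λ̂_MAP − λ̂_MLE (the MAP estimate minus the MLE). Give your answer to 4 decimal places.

Σxᵢ = 25. Posterior is Gamma(29, 9); MAP = (29−1)/9 = 28/9 ≈ 3.11111.
MLE = x̄ = 25/6 ≈ 4.16667.
Difference = 28/9 − 25/6 = -19/18 ≈ -1.0556.

MAP − MLE = -1.0556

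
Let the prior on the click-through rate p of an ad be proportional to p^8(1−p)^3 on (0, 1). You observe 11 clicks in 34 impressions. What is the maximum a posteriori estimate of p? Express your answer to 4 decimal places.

The prior density ∝ p^8(1−p)^3 is the kernel of Beta(9, 4).
Data: 11 successes in 34 trials. The binomial likelihood contributes p^11(1−p)^23, so the posterior is Beta(9+11, 4+23) = Beta(20, 27).
For Beta(a, b) with a, b > 1 the mode is (a−1)/(a+b−2) = 19/45 ≈ 0.4222.

p̂_MAP = 0.4222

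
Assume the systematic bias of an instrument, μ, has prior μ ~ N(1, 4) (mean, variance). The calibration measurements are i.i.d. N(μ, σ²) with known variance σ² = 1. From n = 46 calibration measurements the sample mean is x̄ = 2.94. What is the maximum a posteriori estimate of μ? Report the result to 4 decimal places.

μ̂_MAP = 2.9295

n = 46, x̄ = 2.94.
For a Normal prior and Normal likelihood with known variance, the posterior is Normal; its mode equals its mean, the precision-weighted average.
Prior precision 1/σ₀² = 1/4 = 0.25; data precision n/σ² = 46/1 = 46.
μ̂ = (0.25·1 + 46·2.94) / (0.25 + 46) = 135.49/46.25 = 13549/4625 ≈ 2.9295.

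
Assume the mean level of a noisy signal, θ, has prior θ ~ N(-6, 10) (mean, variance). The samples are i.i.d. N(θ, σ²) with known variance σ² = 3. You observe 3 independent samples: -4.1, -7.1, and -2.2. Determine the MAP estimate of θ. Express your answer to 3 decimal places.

n = 3; x̄ = ((-4.1) + (-7.1) + (-2.2))/3 = -13.4/3 = -67/15 ≈ -4.4667.
For a Normal prior and Normal likelihood with known variance, the posterior is Normal; its mode equals its mean, the precision-weighted average.
Prior precision 1/σ₀² = 1/10 = 0.1; data precision n/σ² = 3/3 = 1.
θ̂ = (0.1·(-6) + 1·(-67/15)) / (0.1 + 1) = (-76/15)/1.1 = -152/33 ≈ -4.606.

θ̂_MAP = -4.606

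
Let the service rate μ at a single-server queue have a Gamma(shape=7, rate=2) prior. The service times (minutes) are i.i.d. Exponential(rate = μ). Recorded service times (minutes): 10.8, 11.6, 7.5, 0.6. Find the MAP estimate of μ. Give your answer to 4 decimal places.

The Exponential(rate=μ) likelihood is ∝ μ^n e^(−μΣtᵢ). Here n = 4 and Σtᵢ = 10.8 + 11.6 + 7.5 + 0.6 = 30.5.
Posterior ∝ μ^6e^(−2μ) · μ^4e^(−30.5μ) = μ^10e^(−32.5μ), i.e. Gamma(11, 32.5).
Mode = (a−1)/b = 10/32.5 ≈ 0.3077.

μ̂_MAP = 0.3077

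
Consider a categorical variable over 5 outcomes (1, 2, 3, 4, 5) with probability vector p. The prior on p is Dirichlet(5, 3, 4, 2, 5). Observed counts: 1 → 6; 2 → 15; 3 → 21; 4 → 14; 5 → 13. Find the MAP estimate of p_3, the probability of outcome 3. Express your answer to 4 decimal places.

MAP estimate: 0.2892

The posterior is Dirichlet(αᵢ + nᵢ) = Dirichlet(11, 18, 25, 16, 18).
For a Dirichlet(a₁,…,a_K) with all aᵢ > 1, the mode has j-th component (aⱼ − 1)/(Σaᵢ − K).
Here Σaᵢ = 88 and K = 5, so p_3 = (25 − 1)/(88 − 5) = 24/83 ≈ 0.2892.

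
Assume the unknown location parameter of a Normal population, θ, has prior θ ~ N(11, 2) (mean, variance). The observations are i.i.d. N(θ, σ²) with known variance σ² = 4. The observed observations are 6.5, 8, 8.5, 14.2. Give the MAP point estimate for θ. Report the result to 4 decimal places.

n = 4; x̄ = (6.5 + 8 + 8.5 + 14.2)/4 = 37.2/4 = 9.3.
For a Normal prior and Normal likelihood with known variance, the posterior is Normal; its mode equals its mean, the precision-weighted average.
Prior precision 1/σ₀² = 1/2 = 0.5; data precision n/σ² = 4/4 = 1.
θ̂ = (0.5·11 + 1·9.3) / (0.5 + 1) = 14.8/1.5 = 148/15 ≈ 9.8667.

θ̂_MAP = 9.8667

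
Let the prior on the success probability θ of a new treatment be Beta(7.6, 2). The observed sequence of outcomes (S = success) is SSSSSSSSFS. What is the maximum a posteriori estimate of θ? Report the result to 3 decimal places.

θ̂_MAP = 0.886

Prior: Beta(7.6, 2).
Data: 9 successes in 10 trials (from the sequence). The binomial likelihood contributes θ^9(1−θ)^1, so the posterior is Beta(7.6+9, 2+1) = Beta(16.6, 3).
For Beta(a, b) with a, b > 1 the mode is (a−1)/(a+b−2) = 15.6/17.6 ≈ 0.886.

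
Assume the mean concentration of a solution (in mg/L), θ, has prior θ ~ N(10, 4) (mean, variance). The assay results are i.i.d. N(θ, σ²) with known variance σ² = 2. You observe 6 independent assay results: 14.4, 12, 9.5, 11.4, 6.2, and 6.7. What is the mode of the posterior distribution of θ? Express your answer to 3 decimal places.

θ̂_MAP = 10.031

n = 6; x̄ = (14.4 + 12 + 9.5 + 11.4 + 6.2 + 6.7)/6 = 60.2/6 = 301/30 ≈ 10.0333.
For a Normal prior and Normal likelihood with known variance, the posterior is Normal; its mode equals its mean, the precision-weighted average.
Prior precision 1/σ₀² = 1/4 = 0.25; data precision n/σ² = 6/2 = 3.
θ̂ = (0.25·10 + 3·(301/30)) / (0.25 + 3) = 32.6/3.25 = 652/65 ≈ 10.031.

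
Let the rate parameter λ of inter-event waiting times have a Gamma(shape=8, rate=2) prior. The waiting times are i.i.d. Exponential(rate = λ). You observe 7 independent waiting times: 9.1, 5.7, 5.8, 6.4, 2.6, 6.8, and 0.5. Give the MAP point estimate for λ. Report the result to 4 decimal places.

λ̂_MAP = 0.3599

The Exponential(rate=λ) likelihood is ∝ λ^n e^(−λΣtᵢ). Here n = 7 and Σtᵢ = 9.1 + 5.7 + 5.8 + 6.4 + 2.6 + 6.8 + 0.5 = 36.9.
Posterior ∝ λ^7e^(−2λ) · λ^7e^(−36.9λ) = λ^14e^(−38.9λ), i.e. Gamma(15, 38.9).
Mode = (a−1)/b = 14/38.9 ≈ 0.3599.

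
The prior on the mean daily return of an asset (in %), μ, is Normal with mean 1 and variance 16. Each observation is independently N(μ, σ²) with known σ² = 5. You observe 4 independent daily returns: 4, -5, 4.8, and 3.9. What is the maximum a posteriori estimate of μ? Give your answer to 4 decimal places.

n = 4; x̄ = (4 + (-5) + 4.8 + 3.9)/4 = 7.7/4 = 1.925.
For a Normal prior and Normal likelihood with known variance, the posterior is Normal; its mode equals its mean, the precision-weighted average.
Prior precision 1/σ₀² = 1/16 = 0.0625; data precision n/σ² = 4/5 = 0.8.
μ̂ = (0.0625·1 + 0.8·1.925) / (0.0625 + 0.8) = 1.6025/0.8625 = 641/345 ≈ 1.8580.

μ̂_MAP = 1.8580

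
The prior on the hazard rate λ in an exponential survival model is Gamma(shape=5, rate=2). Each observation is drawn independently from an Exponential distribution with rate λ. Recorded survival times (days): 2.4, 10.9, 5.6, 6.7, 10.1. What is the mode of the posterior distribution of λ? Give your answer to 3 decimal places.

The Exponential(rate=λ) likelihood is ∝ λ^n e^(−λΣtᵢ). Here n = 5 and Σtᵢ = 2.4 + 10.9 + 5.6 + 6.7 + 10.1 = 35.7.
Posterior ∝ λ^4e^(−2λ) · λ^5e^(−35.7λ) = λ^9e^(−37.7λ), i.e. Gamma(10, 37.7).
Mode = (a−1)/b = 9/37.7 ≈ 0.239.

λ̂_MAP = 0.239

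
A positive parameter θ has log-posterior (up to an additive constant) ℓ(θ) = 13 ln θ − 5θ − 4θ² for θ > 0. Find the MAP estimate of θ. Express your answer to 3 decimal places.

θ̂_MAP = 1.000

ℓ'(θ) = 13/θ − 5 − 8θ. Setting this to zero and multiplying by θ: 8θ² + 5θ − 13 = 0.
θ = (−5 + √(5² + 4·8·13)) / (2·8) = (−5 + √441) / 16 = (−5 + 21)/16 = 1.
ℓ''(θ) = −13/θ² − 8 < 0, confirming a maximum.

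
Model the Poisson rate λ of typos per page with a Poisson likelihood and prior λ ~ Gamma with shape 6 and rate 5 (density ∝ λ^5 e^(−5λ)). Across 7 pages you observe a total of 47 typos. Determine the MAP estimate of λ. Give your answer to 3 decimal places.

Σxᵢ = 47, n = 7.
Posterior ∝ λ^5e^(−5λ) · λ^47e^(−7λ) = λ^52e^(−12λ), i.e. Gamma(shape=53, rate=12).
The mode of a Gamma(a, b) with a ≥ 1 (shape–rate) is (a−1)/b = 52/12 ≈ 4.333.

λ̂_MAP = 4.333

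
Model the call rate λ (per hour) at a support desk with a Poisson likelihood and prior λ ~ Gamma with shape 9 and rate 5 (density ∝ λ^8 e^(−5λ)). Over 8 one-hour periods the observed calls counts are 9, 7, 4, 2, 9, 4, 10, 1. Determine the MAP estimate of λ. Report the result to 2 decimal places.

Σxᵢ = 9+7+4+2+9+4+10+1 = 46, with n = 8.
Posterior ∝ λ^8e^(−5λ) · λ^46e^(−8λ) = λ^54e^(−13λ), i.e. Gamma(shape=55, rate=13).
The mode of a Gamma(a, b) with a ≥ 1 (shape–rate) is (a−1)/b = 54/13 ≈ 4.15.

λ̂_MAP = 4.15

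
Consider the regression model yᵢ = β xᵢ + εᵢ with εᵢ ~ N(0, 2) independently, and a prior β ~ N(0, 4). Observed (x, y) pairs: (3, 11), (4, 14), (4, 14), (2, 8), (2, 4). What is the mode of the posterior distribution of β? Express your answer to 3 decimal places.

log p(β | y) = −Σ(yᵢ − βxᵢ)²/(2·2) − β²/(2·4) + const.
Setting the derivative to zero: Σxᵢ(yᵢ − βxᵢ)/2 − β/4 = 0, so β = Σxᵢyᵢ / (Σxᵢ² + σ²/τ²).
Σxᵢyᵢ = 3·11 + 4·14 + 4·14 + 2·8 + 2·4 = 169; Σxᵢ² = 49; σ²/τ² = 0.5.
β̂_MAP = 169 / (49 + 0.5) = 169/49.5 ≈ 3.414.

β̂_MAP = 3.414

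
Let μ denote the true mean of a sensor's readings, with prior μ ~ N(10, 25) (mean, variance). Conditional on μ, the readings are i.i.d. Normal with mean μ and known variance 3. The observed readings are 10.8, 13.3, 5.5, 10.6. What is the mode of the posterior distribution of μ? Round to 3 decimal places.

μ̂_MAP = 10.049

n = 4; x̄ = (10.8 + 13.3 + 5.5 + 10.6)/4 = 40.2/4 = 10.05.
For a Normal prior and Normal likelihood with known variance, the posterior is Normal; its mode equals its mean, the precision-weighted average.
Prior precision 1/σ₀² = 1/25 = 0.04; data precision n/σ² = 4/3.
μ̂ = (0.04·10 + (4/3)·10.05) / (0.04 + 4/3) = 13.8/(103/75) = 1035/103 ≈ 10.049.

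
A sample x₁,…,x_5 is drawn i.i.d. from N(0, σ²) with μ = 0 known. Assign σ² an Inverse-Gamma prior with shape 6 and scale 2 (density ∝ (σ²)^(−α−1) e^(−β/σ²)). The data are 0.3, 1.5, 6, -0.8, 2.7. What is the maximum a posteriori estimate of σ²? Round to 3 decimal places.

Sum of squared deviations about the known mean: SS = (0.3−0)² + (1.5−0)² + (6−0)² + (-0.8−0)² + (2.7−0)² = 46.27.
The Normal likelihood contributes (σ²)^(−n/2) exp(−SS/(2σ²)), so the posterior is Inverse-Gamma(α + n/2, β + SS/2) = Inverse-Gamma(8.5, 25.135).
The mode of Inverse-Gamma(a, b) is b/(a+1) = 25.135/9.5 ≈ 2.646.

σ̂²_MAP = 2.646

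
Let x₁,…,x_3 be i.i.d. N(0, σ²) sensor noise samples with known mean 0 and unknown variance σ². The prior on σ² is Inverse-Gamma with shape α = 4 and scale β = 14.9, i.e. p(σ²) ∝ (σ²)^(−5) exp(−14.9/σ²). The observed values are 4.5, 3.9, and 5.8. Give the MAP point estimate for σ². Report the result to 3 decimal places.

σ̂²_MAP = 7.608

Sum of squared deviations about the known mean: SS = (4.5−0)² + (3.9−0)² + (5.8−0)² = 69.1.
The Normal likelihood contributes (σ²)^(−n/2) exp(−SS/(2σ²)), so the posterior is Inverse-Gamma(α + n/2, β + SS/2) = Inverse-Gamma(5.5, 49.45).
The mode of Inverse-Gamma(a, b) is b/(a+1) = 49.45/6.5 ≈ 7.608.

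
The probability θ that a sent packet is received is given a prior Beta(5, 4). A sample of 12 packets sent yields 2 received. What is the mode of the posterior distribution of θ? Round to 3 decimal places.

θ̂_MAP = 0.316

Prior: Beta(5, 4).
Data: 2 successes in 12 trials. The binomial likelihood contributes θ^2(1−θ)^10, so the posterior is Beta(5+2, 4+10) = Beta(7, 14).
For Beta(a, b) with a, b > 1 the mode is (a−1)/(a+b−2) = 6/19 ≈ 0.316.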